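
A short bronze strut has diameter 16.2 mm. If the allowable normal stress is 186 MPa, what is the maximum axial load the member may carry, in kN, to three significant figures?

38.3 kN

A = 206.1 mm².
P_max = σ_allow · A = 186 · 206.1 = 38340 N = 38.34 kN.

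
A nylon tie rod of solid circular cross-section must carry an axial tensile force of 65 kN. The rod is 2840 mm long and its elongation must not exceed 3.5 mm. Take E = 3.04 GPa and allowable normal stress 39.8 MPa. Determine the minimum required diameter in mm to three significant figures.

149 mm

Required area A ≥ P/σ_allow = 65000/39.8 = 1633 mm².
For a solid circular section, d ≥ √(4A/π) = 45.6 mm.
Elongation limit: A ≥ PL/(Eδ_allow) = 65000·2840/(3040·3.5) = 17350 mm² ⇒ d ≥ 148.6 mm.
The elongation limit governs.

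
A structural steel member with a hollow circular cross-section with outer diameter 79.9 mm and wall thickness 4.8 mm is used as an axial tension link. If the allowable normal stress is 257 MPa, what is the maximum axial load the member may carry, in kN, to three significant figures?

A = 1132 mm².
P_max = σ_allow · A = 257 · 1132 = 291000 N = 291 kN.

291 kN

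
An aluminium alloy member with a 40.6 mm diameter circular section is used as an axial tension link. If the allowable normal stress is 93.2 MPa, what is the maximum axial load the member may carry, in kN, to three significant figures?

121 kN

A = 1295 mm².
P_max = σ_allow · A = 93.2 · 1295 = 120700 N = 120.7 kN.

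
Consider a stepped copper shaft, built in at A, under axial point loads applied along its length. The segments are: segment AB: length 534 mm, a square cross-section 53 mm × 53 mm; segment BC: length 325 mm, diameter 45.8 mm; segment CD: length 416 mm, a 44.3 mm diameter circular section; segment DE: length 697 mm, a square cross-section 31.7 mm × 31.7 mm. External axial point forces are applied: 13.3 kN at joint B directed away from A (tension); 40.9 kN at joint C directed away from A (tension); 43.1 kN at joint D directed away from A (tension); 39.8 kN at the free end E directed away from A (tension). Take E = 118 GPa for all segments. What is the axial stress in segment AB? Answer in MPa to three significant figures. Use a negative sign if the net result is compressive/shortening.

48.8 MPa

Internal axial forces (sectioning from the free end, tension +): N_DE = 39.8 kN, N_CD = 82.9 kN, N_BC = 123.8 kN, N_AB = 137.1 kN.
A_AB = 2809 mm².
σ_AB = N_AB/A_AB = 137100/2809 = 48.81 MPa.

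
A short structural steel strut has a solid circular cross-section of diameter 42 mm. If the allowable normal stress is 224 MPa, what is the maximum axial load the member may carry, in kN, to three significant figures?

310 kN

A = 1385 mm².
P_max = σ_allow · A = 224 · 1385 = 310300 N = 310.3 kN.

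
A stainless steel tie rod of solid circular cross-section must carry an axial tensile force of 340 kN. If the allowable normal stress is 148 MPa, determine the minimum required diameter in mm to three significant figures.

Required area A ≥ P/σ_allow = 340000/148 = 2297 mm².
For a solid circular section, d ≥ √(4A/π) = 54.08 mm.

54.1 mm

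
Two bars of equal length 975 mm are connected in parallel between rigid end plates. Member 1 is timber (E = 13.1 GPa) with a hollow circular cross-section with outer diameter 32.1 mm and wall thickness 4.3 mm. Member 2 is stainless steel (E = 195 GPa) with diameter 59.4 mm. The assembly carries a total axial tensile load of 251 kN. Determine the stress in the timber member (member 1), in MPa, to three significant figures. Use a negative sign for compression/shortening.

6.03 MPa

A_1 = 375.5 mm².
A_2 = 2771 mm².
Equal strain + equilibrium ⇒ each member carries load in proportion to AE: A₁E₁ = 4920000 N, A₂E₂ = 540400000 N, ΣAE = 545300000 N.
σ₁ = P·E₁/ΣAE = 251000·13100/545300000 = 6.03 MPa.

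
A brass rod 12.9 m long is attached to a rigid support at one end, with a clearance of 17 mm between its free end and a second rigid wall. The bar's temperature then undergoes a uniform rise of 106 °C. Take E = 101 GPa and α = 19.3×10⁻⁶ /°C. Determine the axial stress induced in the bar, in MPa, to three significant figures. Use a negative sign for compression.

Free thermal expansion αLΔT = 19.3e-6 · 12900 · 106 = 26.39 mm.
The walls engage after the gap closes; constrained expansion = 26.39 − 17 = 9.391 mm.
The walls impose strain ε = −(9.391)/12900 = -7.2797e-04; σ = Eε = 101000 · -7.2797e-04 = -73.53 MPa.

-73.5 MPa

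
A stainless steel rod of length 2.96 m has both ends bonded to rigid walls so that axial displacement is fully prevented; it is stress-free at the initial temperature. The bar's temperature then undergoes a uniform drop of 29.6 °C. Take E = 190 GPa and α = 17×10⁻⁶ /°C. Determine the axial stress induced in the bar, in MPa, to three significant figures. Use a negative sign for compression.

Free thermal expansion αLΔT = 17e-6 · 2960 · -29.6 = -1.489 mm.
The walls impose strain ε = −(-1.489)/2960 = 5.0320e-04; σ = Eε = 190000 · 5.0320e-04 = 95.61 MPa.

95.6 MPa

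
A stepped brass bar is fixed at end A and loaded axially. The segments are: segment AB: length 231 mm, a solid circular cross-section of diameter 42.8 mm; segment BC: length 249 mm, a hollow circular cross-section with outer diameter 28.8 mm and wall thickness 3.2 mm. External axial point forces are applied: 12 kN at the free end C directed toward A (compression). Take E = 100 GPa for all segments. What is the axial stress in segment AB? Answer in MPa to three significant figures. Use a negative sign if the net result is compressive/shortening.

-8.34 MPa

Internal axial forces (sectioning from the free end, tension +): N_BC = -12 kN, N_AB = -12 kN.
A_AB = 1439 mm².
σ_AB = N_AB/A_AB = -12000/1439 = -8.341 MPa.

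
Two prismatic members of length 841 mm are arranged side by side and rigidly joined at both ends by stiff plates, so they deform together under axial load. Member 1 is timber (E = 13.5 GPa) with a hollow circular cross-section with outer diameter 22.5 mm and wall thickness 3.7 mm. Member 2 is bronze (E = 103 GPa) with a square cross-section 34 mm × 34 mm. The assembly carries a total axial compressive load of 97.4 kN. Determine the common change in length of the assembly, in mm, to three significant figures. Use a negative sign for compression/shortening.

A_1 = 218.5 mm².
A_2 = 1156 mm².
Equal strain + equilibrium ⇒ each member carries load in proportion to AE: A₁E₁ = 2950000 N, A₂E₂ = 119100000 N, ΣAE = 122000000 N.
δ = PL/ΣAE = -97400·841/122000000 = -0.6713 mm.

-0.671 mm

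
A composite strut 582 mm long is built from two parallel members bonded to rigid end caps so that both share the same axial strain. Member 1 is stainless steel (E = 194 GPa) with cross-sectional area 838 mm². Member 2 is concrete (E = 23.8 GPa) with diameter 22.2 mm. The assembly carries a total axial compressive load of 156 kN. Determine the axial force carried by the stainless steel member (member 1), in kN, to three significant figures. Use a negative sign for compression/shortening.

A_2 = 387.1 mm².
Equal strain + equilibrium ⇒ each member carries load in proportion to AE: A₁E₁ = 162600000 N, A₂E₂ = 9212000 N, ΣAE = 171800000 N.
F₁ = P·A₁E₁/ΣAE = -156000·162600000/171800000 = -147600 N.

-148 kN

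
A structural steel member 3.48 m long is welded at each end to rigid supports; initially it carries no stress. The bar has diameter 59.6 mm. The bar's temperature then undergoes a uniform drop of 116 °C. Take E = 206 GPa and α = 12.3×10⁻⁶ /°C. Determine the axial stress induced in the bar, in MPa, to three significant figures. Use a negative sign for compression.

Free thermal expansion αLΔT = 12.3e-6 · 3480 · -116 = -4.965 mm.
The walls impose strain ε = −(-4.965)/3480 = 1.4268e-03; σ = Eε = 206000 · 1.4268e-03 = 293.9 MPa.

294 MPa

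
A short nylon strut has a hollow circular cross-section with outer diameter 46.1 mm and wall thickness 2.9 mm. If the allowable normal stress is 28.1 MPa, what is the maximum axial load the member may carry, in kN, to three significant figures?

A = 393.6 mm².
P_max = σ_allow · A = 28.1 · 393.6 = 11060 N = 11.06 kN.

11.1 kN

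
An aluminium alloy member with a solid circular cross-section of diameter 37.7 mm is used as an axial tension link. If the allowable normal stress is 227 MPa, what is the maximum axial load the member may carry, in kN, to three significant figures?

253 kN

A = 1116 mm².
P_max = σ_allow · A = 227 · 1116 = 253400 N = 253.4 kN.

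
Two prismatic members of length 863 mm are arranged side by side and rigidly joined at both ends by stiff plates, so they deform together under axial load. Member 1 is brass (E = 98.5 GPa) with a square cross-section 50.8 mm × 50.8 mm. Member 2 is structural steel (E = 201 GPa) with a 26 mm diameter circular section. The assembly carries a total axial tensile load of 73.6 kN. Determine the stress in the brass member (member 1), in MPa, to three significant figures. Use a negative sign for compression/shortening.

20.1 MPa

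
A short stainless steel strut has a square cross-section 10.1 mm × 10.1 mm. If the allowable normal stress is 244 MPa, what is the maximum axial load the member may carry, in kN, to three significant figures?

24.9 kN

A = 102 mm².
P_max = σ_allow · A = 244 · 102 = 24890 N = 24.89 kN.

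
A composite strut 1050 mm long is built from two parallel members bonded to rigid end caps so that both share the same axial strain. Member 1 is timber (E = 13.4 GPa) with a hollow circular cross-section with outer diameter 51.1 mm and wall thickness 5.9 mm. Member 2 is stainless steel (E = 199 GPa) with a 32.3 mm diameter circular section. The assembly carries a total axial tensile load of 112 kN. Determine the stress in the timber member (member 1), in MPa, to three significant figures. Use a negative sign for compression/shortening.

A_1 = 837.8 mm².
A_2 = 819.4 mm².
Equal strain + equilibrium ⇒ each member carries load in proportion to AE: A₁E₁ = 11230000 N, A₂E₂ = 163100000 N, ΣAE = 174300000 N.
σ₁ = P·E₁/ΣAE = 112000·13400/174300000 = 8.611 MPa.

8.61 MPa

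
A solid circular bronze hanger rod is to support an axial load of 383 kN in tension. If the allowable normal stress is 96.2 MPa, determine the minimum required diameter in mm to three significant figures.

71.2 mm

Required area A ≥ P/σ_allow = 383000/96.2 = 3981 mm².
For a solid circular section, d ≥ √(4A/π) = 71.2 mm.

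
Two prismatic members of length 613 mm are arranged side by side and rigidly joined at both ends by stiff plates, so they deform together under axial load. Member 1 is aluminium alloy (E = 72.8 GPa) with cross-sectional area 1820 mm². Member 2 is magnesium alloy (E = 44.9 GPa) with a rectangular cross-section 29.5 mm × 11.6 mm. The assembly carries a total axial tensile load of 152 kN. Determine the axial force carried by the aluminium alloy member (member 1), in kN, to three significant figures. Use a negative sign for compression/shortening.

A_2 = 342.2 mm².
Equal strain + equilibrium ⇒ each member carries load in proportion to AE: A₁E₁ = 132500000 N, A₂E₂ = 15360000 N, ΣAE = 147900000 N.
F₁ = P·A₁E₁/ΣAE = 152000·132500000/147900000 = 136200 N.

136 kN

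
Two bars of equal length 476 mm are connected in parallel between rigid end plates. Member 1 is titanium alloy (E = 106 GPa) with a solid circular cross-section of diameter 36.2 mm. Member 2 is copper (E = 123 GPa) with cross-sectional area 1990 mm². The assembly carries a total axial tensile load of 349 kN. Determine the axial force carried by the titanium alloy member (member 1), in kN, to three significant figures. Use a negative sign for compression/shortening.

A_1 = 1029 mm².
Equal strain + equilibrium ⇒ each member carries load in proportion to AE: A₁E₁ = 109100000 N, A₂E₂ = 244800000 N, ΣAE = 353900000 N.
F₁ = P·A₁E₁/ΣAE = 349000·109100000/353900000 = 107600 N.

108 kN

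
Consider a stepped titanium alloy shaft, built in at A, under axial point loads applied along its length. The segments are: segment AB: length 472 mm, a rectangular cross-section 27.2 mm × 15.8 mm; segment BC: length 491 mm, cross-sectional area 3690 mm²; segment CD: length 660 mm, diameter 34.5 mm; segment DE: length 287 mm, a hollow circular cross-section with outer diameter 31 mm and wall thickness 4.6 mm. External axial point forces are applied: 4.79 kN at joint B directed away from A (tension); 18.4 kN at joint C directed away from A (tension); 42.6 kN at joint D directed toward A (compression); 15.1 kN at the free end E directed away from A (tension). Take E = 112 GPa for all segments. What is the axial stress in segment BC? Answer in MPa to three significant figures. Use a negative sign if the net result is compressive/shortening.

Internal axial forces (sectioning from the free end, tension +): N_DE = 15.1 kN, N_CD = -27.5 kN, N_BC = -9.1 kN, N_AB = -4.31 kN.
σ_BC = N_BC/A_BC = -9100/3690 = -2.466 MPa.

-2.47 MPa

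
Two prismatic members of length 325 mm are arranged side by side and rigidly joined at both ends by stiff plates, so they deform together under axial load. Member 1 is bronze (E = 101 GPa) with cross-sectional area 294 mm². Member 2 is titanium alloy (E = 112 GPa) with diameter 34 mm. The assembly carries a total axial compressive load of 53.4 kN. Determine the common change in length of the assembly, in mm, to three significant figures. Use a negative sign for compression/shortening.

-0.132 mm

A_2 = 907.9 mm².
Equal strain + equilibrium ⇒ each member carries load in proportion to AE: A₁E₁ = 29690000 N, A₂E₂ = 101700000 N, ΣAE = 131400000 N.
δ = PL/ΣAE = -53400·325/131400000 = -0.1321 mm.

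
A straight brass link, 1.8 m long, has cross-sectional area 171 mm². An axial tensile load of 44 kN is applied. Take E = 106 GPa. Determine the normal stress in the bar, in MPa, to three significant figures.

σ = N/A = 44000/171 = 257.3 MPa.

257 MPa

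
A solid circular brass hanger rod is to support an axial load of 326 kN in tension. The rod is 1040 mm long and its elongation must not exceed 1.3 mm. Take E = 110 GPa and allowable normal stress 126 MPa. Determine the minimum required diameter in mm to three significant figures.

57.4 mm

Required area A ≥ P/σ_allow = 326000/126 = 2587 mm².
For a solid circular section, d ≥ √(4A/π) = 57.4 mm.
Elongation limit: A ≥ PL/(Eδ_allow) = 326000·1040/(110000·1.3) = 2371 mm² ⇒ d ≥ 54.94 mm.
The stress limit governs.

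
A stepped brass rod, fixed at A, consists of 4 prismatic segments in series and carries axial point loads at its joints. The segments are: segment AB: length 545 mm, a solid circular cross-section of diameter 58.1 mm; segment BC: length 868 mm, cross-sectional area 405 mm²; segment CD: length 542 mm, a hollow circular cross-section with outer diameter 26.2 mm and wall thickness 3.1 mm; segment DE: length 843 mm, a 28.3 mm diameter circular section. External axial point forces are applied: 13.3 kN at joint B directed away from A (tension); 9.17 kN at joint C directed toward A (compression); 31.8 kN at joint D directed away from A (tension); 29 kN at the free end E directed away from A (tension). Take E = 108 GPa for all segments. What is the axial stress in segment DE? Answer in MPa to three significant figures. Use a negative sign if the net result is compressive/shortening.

46.1 MPa

Internal axial forces (sectioning from the free end, tension +): N_DE = 29 kN, N_CD = 60.8 kN, N_BC = 51.63 kN, N_AB = 64.93 kN.
A_DE = 629 mm².
σ_DE = N_DE/A_DE = 29000/629 = 46.1 MPa.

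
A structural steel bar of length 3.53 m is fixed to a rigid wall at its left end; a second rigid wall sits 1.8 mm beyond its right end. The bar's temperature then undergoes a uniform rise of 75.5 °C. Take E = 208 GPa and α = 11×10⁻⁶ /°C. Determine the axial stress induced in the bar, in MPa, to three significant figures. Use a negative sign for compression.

-66.7 MPa

Free thermal expansion αLΔT = 11e-6 · 3530 · 75.5 = 2.932 mm.
The walls engage after the gap closes; constrained expansion = 2.932 − 1.8 = 1.132 mm.
The walls impose strain ε = −(1.132)/3530 = -3.2058e-04; σ = Eε = 208000 · -3.2058e-04 = -66.68 MPa.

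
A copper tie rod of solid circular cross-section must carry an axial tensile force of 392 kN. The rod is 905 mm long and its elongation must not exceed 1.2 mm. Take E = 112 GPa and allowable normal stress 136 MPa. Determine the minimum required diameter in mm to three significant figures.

Required area A ≥ P/σ_allow = 392000/136 = 2882 mm².
For a solid circular section, d ≥ √(4A/π) = 60.58 mm.
Elongation limit: A ≥ PL/(Eδ_allow) = 392000·905/(112000·1.2) = 2640 mm² ⇒ d ≥ 57.97 mm.
The stress limit governs.

60.6 mm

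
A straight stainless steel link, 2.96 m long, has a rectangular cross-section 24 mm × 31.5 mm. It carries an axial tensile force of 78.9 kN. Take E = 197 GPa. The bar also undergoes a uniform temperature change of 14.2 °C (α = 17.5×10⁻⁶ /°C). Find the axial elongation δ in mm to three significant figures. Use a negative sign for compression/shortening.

A = 756 mm².
δ_mech = NL/(AE) = 78900·2960/(756·197000) = 1.568 mm.
δ_thermal = αLΔT = 17.5e-6·2960·14.2 = 0.7356 mm.
δ = δ_mech + δ_thermal = 2.304 mm.

2.30 mm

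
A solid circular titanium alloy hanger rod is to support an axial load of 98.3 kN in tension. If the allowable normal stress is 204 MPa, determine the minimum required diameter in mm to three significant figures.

Required area A ≥ P/σ_allow = 98300/204 = 481.9 mm².
For a solid circular section, d ≥ √(4A/π) = 24.77 mm.

24.8 mm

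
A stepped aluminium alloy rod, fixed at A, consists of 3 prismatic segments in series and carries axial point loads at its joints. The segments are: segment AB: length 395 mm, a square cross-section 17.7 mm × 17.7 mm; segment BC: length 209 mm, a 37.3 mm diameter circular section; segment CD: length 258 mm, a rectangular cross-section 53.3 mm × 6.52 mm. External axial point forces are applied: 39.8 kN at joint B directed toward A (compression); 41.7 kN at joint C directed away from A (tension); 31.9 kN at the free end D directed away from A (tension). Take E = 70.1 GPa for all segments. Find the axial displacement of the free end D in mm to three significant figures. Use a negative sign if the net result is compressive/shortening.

1.15 mm

Internal axial forces (sectioning from the free end, tension +): N_CD = 31.9 kN, N_BC = 73.6 kN, N_AB = 33.8 kN.
A_AB = 313.3 mm².
A_BC = 1093 mm².
A_CD = 347.5 mm².
δ_AB = 33800·395/(313.3·70100) = 0.6079 mm
δ_BC = 73600·209/(1093·70100) = 0.2008 mm
δ_CD = 31900·258/(347.5·70100) = 0.3378 mm
δ = Σδ_i = 1.147 mm.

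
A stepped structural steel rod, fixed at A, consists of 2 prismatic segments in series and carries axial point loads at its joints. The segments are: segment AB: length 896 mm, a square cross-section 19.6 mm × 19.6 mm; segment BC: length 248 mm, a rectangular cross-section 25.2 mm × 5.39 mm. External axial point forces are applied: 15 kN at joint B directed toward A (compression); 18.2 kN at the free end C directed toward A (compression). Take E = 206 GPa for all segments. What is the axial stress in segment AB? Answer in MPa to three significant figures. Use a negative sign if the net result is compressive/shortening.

-86.4 MPa

Internal axial forces (sectioning from the free end, tension +): N_BC = -18.2 kN, N_AB = -33.2 kN.
A_AB = 384.2 mm².
σ_AB = N_AB/A_AB = -33200/384.2 = -86.42 MPa.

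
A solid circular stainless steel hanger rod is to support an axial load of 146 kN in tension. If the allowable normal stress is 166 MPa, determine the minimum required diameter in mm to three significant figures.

33.5 mm

Required area A ≥ P/σ_allow = 146000/166 = 879.5 mm².
For a solid circular section, d ≥ √(4A/π) = 33.46 mm.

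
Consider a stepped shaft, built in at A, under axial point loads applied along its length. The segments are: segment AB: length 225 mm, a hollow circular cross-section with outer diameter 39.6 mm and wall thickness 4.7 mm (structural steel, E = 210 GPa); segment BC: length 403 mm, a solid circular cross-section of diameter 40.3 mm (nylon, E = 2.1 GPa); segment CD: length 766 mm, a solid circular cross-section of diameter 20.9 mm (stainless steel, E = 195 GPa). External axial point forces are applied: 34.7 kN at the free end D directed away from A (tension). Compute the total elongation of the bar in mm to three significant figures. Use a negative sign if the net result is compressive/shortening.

Internal axial forces (sectioning from the free end, tension +): N_CD = 34.7 kN, N_BC = 34.7 kN, N_AB = 34.7 kN.
A_AB = 515.3 mm².
A_BC = 1276 mm².
A_CD = 343.1 mm².
δ_AB = 34700·225/(515.3·210000) = 0.07215 mm
δ_BC = 34700·403/(1276·2100) = 5.221 mm
δ_CD = 34700·766/(343.1·195000) = 0.3973 mm
δ = Σδ_i = 5.69 mm.

5.69 mm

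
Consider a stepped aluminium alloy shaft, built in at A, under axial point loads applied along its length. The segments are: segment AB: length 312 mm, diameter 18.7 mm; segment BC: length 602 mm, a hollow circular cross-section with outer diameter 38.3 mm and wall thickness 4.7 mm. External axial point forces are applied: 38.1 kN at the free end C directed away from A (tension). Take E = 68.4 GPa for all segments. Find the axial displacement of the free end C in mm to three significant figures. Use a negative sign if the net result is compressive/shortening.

1.31 mm

Internal axial forces (sectioning from the free end, tension +): N_BC = 38.1 kN, N_AB = 38.1 kN.
A_AB = 274.6 mm².
A_BC = 496.1 mm².
δ_AB = 38100·312/(274.6·68400) = 0.6328 mm
δ_BC = 38100·602/(496.1·68400) = 0.6759 mm
δ = Σδ_i = 1.309 mm.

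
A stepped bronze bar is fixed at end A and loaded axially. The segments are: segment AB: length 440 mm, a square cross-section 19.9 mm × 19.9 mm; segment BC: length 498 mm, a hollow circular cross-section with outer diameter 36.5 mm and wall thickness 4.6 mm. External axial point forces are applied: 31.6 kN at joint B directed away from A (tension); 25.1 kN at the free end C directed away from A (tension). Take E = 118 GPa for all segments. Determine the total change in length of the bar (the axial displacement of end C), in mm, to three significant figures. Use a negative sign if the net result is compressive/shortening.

0.764 mm

Internal axial forces (sectioning from the free end, tension +): N_BC = 25.1 kN, N_AB = 56.7 kN.
A_AB = 396 mm².
A_BC = 461 mm².
δ_AB = 56700·440/(396·118000) = 0.5339 mm
δ_BC = 25100·498/(461·118000) = 0.2298 mm
δ = Σδ_i = 0.7637 mm.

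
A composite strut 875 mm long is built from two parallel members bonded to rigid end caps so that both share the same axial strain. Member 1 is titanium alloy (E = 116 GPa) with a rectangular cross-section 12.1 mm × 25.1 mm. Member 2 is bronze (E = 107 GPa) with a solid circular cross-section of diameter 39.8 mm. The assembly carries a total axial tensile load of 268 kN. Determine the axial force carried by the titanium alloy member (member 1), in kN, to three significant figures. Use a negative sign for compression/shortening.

A_1 = 303.7 mm².
A_2 = 1244 mm².
Equal strain + equilibrium ⇒ each member carries load in proportion to AE: A₁E₁ = 35230000 N, A₂E₂ = 133100000 N, ΣAE = 168300000 N.
F₁ = P·A₁E₁/ΣAE = 268000·35230000/168300000 = 56080 N.

56.1 kN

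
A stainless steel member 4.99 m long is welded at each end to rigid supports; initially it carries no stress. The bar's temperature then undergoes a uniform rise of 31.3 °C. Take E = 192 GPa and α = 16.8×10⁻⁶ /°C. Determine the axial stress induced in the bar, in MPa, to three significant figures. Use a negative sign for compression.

-101 MPa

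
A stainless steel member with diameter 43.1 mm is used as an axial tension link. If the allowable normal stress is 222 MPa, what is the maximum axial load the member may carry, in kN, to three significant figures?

324 kN

A = 1459 mm².
P_max = σ_allow · A = 222 · 1459 = 323900 N = 323.9 kN.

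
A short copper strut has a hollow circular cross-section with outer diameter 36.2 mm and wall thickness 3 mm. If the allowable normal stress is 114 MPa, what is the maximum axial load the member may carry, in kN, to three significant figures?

A = 312.9 mm².
P_max = σ_allow · A = 114 · 312.9 = 35670 N = 35.67 kN.

35.7 kN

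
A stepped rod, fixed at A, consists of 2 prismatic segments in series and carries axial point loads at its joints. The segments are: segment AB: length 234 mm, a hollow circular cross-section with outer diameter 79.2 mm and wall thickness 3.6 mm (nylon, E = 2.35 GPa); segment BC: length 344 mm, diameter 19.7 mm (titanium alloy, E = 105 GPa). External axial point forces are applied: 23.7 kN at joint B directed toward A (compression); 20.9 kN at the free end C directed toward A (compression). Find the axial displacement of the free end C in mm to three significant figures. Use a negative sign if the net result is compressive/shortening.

Internal axial forces (sectioning from the free end, tension +): N_BC = -20.9 kN, N_AB = -44.6 kN.
A_AB = 855 mm².
A_BC = 304.8 mm².
δ_AB = -44600·234/(855·2350) = -5.194 mm
δ_BC = -20900·344/(304.8·105000) = -0.2246 mm
δ = Σδ_i = -5.419 mm.

-5.42 mm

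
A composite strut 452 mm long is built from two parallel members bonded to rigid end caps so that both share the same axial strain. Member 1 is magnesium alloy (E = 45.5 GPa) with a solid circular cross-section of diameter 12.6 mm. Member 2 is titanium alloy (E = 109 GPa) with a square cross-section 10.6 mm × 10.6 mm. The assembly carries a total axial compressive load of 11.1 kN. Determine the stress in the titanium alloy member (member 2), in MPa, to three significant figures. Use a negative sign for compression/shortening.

-67.5 MPa

A_1 = 124.7 mm².
A_2 = 112.4 mm².
Equal strain + equilibrium ⇒ each member carries load in proportion to AE: A₁E₁ = 5673000 N, A₂E₂ = 12250000 N, ΣAE = 17920000 N.
σ₂ = P·E₂/ΣAE = -11100·109000/17920000 = -67.51 MPa.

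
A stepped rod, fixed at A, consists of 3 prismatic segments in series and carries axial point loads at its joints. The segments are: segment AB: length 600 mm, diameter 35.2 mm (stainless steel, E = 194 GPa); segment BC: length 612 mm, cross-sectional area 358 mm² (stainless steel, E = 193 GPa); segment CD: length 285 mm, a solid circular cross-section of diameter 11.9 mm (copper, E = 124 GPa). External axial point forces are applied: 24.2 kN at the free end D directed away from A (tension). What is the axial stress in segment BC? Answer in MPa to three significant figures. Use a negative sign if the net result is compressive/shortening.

Internal axial forces (sectioning from the free end, tension +): N_CD = 24.2 kN, N_BC = 24.2 kN, N_AB = 24.2 kN.
σ_BC = N_BC/A_BC = 24200/358 = 67.6 MPa.

67.6 MPa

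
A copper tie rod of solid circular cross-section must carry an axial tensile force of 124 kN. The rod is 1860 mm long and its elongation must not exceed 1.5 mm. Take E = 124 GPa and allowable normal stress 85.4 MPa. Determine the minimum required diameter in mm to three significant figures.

43.0 mm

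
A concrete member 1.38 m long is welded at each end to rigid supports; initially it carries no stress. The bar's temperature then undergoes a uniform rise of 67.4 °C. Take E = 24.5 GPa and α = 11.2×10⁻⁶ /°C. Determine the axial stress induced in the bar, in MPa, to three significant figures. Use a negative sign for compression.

-18.5 MPa

Free thermal expansion αLΔT = 11.2e-6 · 1380 · 67.4 = 1.042 mm.
The walls impose strain ε = −(1.042)/1380 = -7.5488e-04; σ = Eε = 24500 · -7.5488e-04 = -18.49 MPa.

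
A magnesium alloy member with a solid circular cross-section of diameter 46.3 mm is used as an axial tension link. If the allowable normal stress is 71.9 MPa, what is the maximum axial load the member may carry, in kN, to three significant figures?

A = 1684 mm².
P_max = σ_allow · A = 71.9 · 1684 = 121100 N = 121.1 kN.

121 kN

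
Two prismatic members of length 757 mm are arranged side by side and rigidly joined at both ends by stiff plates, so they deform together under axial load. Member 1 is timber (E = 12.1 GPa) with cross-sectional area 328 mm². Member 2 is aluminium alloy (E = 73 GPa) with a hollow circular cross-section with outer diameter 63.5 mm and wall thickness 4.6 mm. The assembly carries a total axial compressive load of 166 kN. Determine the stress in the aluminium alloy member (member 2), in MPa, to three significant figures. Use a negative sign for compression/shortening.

A_2 = 851.2 mm².
Equal strain + equilibrium ⇒ each member carries load in proportion to AE: A₁E₁ = 3969000 N, A₂E₂ = 62140000 N, ΣAE = 66110000 N.
σ₂ = P·E₂/ΣAE = -166000·73000/66110000 = -183.3 MPa.

-183 MPa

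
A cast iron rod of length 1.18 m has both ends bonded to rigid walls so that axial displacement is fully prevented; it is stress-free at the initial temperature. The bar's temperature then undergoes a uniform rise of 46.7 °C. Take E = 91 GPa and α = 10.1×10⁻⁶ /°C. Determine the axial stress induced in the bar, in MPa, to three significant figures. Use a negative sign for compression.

-42.9 MPa

Free thermal expansion αLΔT = 10.1e-6 · 1180 · 46.7 = 0.5566 mm.
The walls impose strain ε = −(0.5566)/1180 = -4.7167e-04; σ = Eε = 91000 · -4.7167e-04 = -42.92 MPa.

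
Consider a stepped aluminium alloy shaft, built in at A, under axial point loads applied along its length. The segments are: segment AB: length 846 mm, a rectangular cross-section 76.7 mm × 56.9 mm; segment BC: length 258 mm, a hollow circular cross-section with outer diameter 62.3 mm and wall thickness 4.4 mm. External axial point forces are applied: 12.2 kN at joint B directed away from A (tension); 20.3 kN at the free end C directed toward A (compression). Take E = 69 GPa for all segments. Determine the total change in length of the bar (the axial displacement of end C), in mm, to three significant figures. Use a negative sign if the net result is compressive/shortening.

-0.118 mm

Internal axial forces (sectioning from the free end, tension +): N_BC = -20.3 kN, N_AB = -8.1 kN.
A_AB = 4364 mm².
A_BC = 800.4 mm².
δ_AB = -8100·846/(4364·69000) = -0.02276 mm
δ_BC = -20300·258/(800.4·69000) = -0.09484 mm
δ = Σδ_i = -0.1176 mm.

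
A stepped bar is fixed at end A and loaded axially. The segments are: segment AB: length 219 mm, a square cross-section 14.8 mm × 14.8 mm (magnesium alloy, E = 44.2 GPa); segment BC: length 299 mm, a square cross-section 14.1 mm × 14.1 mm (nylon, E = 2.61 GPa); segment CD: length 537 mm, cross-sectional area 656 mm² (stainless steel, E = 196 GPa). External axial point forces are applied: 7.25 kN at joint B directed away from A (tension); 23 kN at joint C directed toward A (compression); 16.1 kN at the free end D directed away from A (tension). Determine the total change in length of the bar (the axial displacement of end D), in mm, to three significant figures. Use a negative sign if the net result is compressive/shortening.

-3.90 mm

Internal axial forces (sectioning from the free end, tension +): N_CD = 16.1 kN, N_BC = -6.9 kN, N_AB = 0.35 kN.
A_AB = 219 mm².
A_BC = 198.8 mm².
δ_AB = 350·219/(219·44200) = 0.007917 mm
δ_BC = -6900·299/(198.8·2610) = -3.976 mm
δ_CD = 16100·537/(656·196000) = 0.06724 mm
δ = Σδ_i = -3.901 mm.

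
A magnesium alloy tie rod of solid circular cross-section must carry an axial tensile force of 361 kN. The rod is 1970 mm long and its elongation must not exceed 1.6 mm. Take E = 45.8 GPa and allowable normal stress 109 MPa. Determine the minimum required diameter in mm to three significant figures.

111 mm

Required area A ≥ P/σ_allow = 361000/109 = 3312 mm².
For a solid circular section, d ≥ √(4A/π) = 64.94 mm.
Elongation limit: A ≥ PL/(Eδ_allow) = 361000·1970/(45800·1.6) = 9705 mm² ⇒ d ≥ 111.2 mm.
The elongation limit governs.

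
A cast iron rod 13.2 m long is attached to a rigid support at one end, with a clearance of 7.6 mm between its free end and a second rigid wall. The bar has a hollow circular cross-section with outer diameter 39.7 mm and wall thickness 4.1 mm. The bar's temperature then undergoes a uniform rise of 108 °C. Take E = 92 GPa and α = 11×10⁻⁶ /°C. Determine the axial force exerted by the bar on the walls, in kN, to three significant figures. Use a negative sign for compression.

-25.8 kN

Free thermal expansion αLΔT = 11e-6 · 13200 · 108 = 15.68 mm.
The walls engage after the gap closes; constrained expansion = 15.68 − 7.6 = 8.082 mm.
The walls impose strain ε = −(8.082)/13200 = -6.1224e-04; σ = Eε = 92000 · -6.1224e-04 = -56.33 MPa.
Wall reaction R = σ·A = -56.33·458.5 = -25830 N = -25.83 kN.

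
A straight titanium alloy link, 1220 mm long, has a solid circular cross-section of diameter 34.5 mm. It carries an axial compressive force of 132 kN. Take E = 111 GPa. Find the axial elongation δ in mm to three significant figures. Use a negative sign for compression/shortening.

-1.55 mm

A = 934.8 mm².
δ_mech = NL/(AE) = -132000·1220/(934.8·111000) = -1.552 mm.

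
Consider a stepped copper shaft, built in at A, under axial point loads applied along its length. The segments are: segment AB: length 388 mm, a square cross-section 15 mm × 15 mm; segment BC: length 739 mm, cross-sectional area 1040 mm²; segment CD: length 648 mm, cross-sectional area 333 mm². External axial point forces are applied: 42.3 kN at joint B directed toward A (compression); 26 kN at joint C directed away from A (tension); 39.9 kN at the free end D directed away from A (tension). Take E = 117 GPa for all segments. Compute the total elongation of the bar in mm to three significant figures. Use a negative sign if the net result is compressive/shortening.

Internal axial forces (sectioning from the free end, tension +): N_CD = 39.9 kN, N_BC = 65.9 kN, N_AB = 23.6 kN.
A_AB = 225 mm².
δ_AB = 23600·388/(225·117000) = 0.3478 mm
δ_BC = 65900·739/(1040·117000) = 0.4002 mm
δ_CD = 39900·648/(333·117000) = 0.6636 mm
δ = Σδ_i = 1.412 mm.

1.41 mm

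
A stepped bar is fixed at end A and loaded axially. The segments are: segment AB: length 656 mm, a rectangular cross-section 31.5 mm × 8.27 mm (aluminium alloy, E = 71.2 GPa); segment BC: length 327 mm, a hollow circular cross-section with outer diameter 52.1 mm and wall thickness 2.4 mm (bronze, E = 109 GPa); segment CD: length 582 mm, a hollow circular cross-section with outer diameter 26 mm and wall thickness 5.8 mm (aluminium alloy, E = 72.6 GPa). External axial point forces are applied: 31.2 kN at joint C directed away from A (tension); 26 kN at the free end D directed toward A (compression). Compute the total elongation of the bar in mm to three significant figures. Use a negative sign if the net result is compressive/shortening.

-0.341 mm

Internal axial forces (sectioning from the free end, tension +): N_CD = -26 kN, N_BC = 5.2 kN, N_AB = 5.2 kN.
A_AB = 260.5 mm².
A_BC = 374.7 mm².
A_CD = 368.1 mm².
δ_AB = 5200·656/(260.5·71200) = 0.1839 mm
δ_BC = 5200·327/(374.7·109000) = 0.04163 mm
δ_CD = -26000·582/(368.1·72600) = -0.5663 mm
δ = Σδ_i = -0.3407 mm.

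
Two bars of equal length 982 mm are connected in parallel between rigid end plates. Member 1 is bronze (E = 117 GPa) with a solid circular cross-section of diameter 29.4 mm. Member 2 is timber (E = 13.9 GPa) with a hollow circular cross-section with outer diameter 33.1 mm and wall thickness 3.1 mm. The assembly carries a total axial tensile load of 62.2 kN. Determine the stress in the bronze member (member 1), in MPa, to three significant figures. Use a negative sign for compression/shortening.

87.2 MPa

A_1 = 678.9 mm².
A_2 = 292.2 mm².
Equal strain + equilibrium ⇒ each member carries load in proportion to AE: A₁E₁ = 79430000 N, A₂E₂ = 4061000 N, ΣAE = 83490000 N.
σ₁ = P·E₁/ΣAE = 62200·117000/83490000 = 87.17 MPa.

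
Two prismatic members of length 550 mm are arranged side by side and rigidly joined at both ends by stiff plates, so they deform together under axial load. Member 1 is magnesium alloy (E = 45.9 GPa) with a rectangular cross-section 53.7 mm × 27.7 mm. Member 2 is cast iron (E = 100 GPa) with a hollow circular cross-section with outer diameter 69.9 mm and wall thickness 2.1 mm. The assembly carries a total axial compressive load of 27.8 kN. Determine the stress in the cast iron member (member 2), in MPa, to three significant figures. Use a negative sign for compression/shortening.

-24.6 MPa

A_1 = 1487 mm².
A_2 = 447.3 mm².
Equal strain + equilibrium ⇒ each member carries load in proportion to AE: A₁E₁ = 68280000 N, A₂E₂ = 44730000 N, ΣAE = 113000000 N.
σ₂ = P·E₂/ΣAE = -27800·100000/113000000 = -24.6 MPa.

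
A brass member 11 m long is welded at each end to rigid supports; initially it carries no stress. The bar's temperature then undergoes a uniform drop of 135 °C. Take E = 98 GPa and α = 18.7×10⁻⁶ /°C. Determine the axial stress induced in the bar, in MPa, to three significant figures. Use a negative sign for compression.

Free thermal expansion αLΔT = 18.7e-6 · 11000 · -135 = -27.77 mm.
The walls impose strain ε = −(-27.77)/11000 = 2.5245e-03; σ = Eε = 98000 · 2.5245e-03 = 247.4 MPa.

247 MPa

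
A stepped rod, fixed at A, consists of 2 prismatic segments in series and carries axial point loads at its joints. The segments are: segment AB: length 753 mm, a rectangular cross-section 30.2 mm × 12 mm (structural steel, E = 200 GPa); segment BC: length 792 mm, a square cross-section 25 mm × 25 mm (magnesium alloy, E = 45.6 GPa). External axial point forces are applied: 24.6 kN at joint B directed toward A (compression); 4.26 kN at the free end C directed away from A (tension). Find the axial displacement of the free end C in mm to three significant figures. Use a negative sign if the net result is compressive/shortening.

-0.0929 mm

Internal axial forces (sectioning from the free end, tension +): N_BC = 4.26 kN, N_AB = -20.34 kN.
A_AB = 362.4 mm².
A_BC = 625 mm².
δ_AB = -20340·753/(362.4·200000) = -0.2113 mm
δ_BC = 4260·792/(625·45600) = 0.1184 mm
δ = Σδ_i = -0.09293 mm.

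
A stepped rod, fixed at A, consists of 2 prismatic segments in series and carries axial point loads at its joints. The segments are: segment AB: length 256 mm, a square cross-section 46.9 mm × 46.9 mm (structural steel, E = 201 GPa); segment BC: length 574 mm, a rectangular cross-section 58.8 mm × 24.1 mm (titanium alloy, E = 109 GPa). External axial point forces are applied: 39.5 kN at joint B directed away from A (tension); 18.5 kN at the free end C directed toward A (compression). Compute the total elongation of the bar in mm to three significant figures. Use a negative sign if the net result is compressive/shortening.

-0.0566 mm

Internal axial forces (sectioning from the free end, tension +): N_BC = -18.5 kN, N_AB = 21 kN.
A_AB = 2200 mm².
A_BC = 1417 mm².
δ_AB = 21000·256/(2200·201000) = 0.01216 mm
δ_BC = -18500·574/(1417·109000) = -0.06875 mm
δ = Σδ_i = -0.05659 mm.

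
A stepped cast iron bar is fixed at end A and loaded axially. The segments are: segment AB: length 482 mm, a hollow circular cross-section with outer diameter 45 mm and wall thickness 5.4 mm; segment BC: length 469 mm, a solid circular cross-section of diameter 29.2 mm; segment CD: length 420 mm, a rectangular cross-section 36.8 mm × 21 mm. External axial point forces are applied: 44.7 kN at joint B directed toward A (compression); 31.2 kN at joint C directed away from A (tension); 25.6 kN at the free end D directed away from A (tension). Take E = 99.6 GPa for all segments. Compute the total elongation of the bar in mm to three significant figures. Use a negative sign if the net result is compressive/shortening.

0.626 mm

Internal axial forces (sectioning from the free end, tension +): N_CD = 25.6 kN, N_BC = 56.8 kN, N_AB = 12.1 kN.
A_AB = 671.8 mm².
A_BC = 669.7 mm².
A_CD = 772.8 mm².
δ_AB = 12100·482/(671.8·99600) = 0.08716 mm
δ_BC = 56800·469/(669.7·99600) = 0.3994 mm
δ_CD = 25600·420/(772.8·99600) = 0.1397 mm
δ = Σδ_i = 0.6263 mm.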